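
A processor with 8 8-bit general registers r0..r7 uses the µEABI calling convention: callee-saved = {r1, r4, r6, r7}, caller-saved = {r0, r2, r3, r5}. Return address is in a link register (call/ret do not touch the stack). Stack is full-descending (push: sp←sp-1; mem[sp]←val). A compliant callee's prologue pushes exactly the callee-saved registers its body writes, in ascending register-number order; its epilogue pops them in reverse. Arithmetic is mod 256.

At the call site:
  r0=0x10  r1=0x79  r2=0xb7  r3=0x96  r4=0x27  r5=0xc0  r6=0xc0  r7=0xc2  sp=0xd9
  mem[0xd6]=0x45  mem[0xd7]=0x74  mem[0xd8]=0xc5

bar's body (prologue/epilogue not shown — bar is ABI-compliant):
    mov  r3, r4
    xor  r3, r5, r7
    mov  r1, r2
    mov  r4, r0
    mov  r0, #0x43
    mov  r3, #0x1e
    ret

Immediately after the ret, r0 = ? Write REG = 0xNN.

REG = 0x43

prologue: push r1 -> mem[0xd8]=0x79, sp=0xd8
prologue: push r4 -> mem[0xd7]=0x27, sp=0xd7
body[0] mov  r3, r4 -> r3=0x27
body[1] xor  r3, r5, r7 -> r3=0x02
body[2] mov  r1, r2 -> r1=0xb7
body[3] mov  r4, r0 -> r4=0x10
body[4] mov  r0, #0x43 -> r0=0x43
body[5] mov  r3, #0x1e -> r3=0x1e
epilogue: pop r4=0x27, sp=0xd8
epilogue: pop r1=0x79, sp=0xd9
r0 is caller-saved -> body value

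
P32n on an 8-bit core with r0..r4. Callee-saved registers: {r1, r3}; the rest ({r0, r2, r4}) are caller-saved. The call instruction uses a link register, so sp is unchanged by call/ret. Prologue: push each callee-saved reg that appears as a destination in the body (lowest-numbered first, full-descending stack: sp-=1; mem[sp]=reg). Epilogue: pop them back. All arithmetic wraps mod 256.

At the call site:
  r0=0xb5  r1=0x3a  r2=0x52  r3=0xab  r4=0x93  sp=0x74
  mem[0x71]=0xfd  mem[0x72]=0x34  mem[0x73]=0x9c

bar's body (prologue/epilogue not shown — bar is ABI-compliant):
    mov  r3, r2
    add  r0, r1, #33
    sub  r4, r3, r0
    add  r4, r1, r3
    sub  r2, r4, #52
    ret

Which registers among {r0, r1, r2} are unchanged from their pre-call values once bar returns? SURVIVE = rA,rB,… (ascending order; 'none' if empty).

SURVIVE = r1

prologue: push r3 -> mem[0x73]=0xab, sp=0x73
body[0] mov  r3, r2 -> r3=0x52
body[1] add  r0, r1, #33 -> r0=0x5b
body[2] sub  r4, r3, r0 -> r4=0xf7
body[3] add  r4, r1, r3 -> r4=0x8c
body[4] sub  r2, r4, #52 -> r2=0x58
epilogue: pop r3=0xab, sp=0x74
r0: caller-saved, written=True
r1: callee-saved, written=False
r2: caller-saved, written=True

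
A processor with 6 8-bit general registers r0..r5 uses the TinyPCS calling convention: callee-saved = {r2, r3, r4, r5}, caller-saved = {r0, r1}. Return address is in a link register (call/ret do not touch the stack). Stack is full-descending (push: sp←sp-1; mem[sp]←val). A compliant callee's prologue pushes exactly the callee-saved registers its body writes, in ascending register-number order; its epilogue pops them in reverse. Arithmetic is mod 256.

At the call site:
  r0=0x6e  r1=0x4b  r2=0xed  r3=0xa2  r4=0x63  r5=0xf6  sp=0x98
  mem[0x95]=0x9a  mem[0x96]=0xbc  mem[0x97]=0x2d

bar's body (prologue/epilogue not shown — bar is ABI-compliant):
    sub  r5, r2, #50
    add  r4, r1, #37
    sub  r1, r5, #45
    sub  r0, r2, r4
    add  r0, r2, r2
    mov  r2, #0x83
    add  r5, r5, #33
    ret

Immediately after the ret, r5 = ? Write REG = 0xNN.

prologue: push r2 -> mem[0x97]=0xed, sp=0x97
prologue: push r4 -> mem[0x96]=0x63, sp=0x96
prologue: push r5 -> mem[0x95]=0xf6, sp=0x95
body[0] sub  r5, r2, #50 -> r5=0xbb
body[1] add  r4, r1, #37 -> r4=0x70
body[2] sub  r1, r5, #45 -> r1=0x8e
body[3] sub  r0, r2, r4 -> r0=0x7d
body[4] add  r0, r2, r2 -> r0=0xda
body[5] mov  r2, #0x83 -> r2=0x83
body[6] add  r5, r5, #33 -> r5=0xdc
epilogue: pop r5=0xf6, sp=0x96
epilogue: pop r4=0x63, sp=0x97
epilogue: pop r2=0xed, sp=0x98
r5 is callee-saved -> restored

REG = 0xf6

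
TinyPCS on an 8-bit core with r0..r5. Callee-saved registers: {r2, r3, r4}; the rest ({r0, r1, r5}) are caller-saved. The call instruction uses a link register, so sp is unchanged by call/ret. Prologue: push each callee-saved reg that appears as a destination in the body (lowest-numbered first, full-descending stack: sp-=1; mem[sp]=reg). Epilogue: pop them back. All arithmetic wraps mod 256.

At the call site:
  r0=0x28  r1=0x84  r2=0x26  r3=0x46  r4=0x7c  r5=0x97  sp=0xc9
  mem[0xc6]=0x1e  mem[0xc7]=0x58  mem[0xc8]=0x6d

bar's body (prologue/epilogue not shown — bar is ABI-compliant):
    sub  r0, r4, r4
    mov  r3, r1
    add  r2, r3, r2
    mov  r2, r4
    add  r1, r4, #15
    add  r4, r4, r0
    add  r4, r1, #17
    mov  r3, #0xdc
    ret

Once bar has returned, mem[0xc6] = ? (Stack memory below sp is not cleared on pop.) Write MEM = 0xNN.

prologue: push r2 → mem[0xc8]=0x26, sp=0xc8
prologue: push r3 → mem[0xc7]=0x46, sp=0xc7
prologue: push r4 → mem[0xc6]=0x7c, sp=0xc6
body[0] sub  r0, r4, r4 → r0=0x00
body[1] mov  r3, r1 → r3=0x84
body[2] add  r2, r3, r2 → r2=0xaa
body[3] mov  r2, r4 → r2=0x7c
body[4] add  r1, r4, #15 → r1=0x8b
body[5] add  r4, r4, r0 → r4=0x7c
body[6] add  r4, r1, #17 → r4=0x9c
body[7] mov  r3, #0xdc → r3=0xdc
epilogue: pop r4=0x7c, sp=0xc7
epilogue: pop r3=0x46, sp=0xc8
epilogue: pop r2=0x26, sp=0xc9
prologue pushed ['r2', 'r3', 'r4'] at ['0xc8', '0xc7', '0xc6']

MEM = 0x7c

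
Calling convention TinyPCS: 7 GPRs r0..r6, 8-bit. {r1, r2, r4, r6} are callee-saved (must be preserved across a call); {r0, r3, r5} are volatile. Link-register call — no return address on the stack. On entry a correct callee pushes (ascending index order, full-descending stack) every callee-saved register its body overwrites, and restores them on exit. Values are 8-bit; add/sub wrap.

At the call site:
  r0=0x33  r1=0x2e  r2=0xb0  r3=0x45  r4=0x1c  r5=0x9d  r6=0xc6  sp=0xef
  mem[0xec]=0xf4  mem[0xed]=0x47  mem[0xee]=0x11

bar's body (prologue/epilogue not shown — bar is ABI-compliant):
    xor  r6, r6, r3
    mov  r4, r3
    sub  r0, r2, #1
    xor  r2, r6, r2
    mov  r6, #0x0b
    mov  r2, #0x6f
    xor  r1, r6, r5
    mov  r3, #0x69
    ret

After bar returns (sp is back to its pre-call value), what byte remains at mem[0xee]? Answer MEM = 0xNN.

prologue: push r1 → mem[0xee]=0x2e, sp=0xee
prologue: push r2 → mem[0xed]=0xb0, sp=0xed
prologue: push r4 → mem[0xec]=0x1c, sp=0xec
prologue: push r6 → mem[0xeb]=0xc6, sp=0xeb
body[0] xor  r6, r6, r3 → r6=0x83
body[1] mov  r4, r3 → r4=0x45
body[2] sub  r0, r2, #1 → r0=0xaf
body[3] xor  r2, r6, r2 → r2=0x33
body[4] mov  r6, #0x0b → r6=0x0b
body[5] mov  r2, #0x6f → r2=0x6f
body[6] xor  r1, r6, r5 → r1=0x96
body[7] mov  r3, #0x69 → r3=0x69
epilogue: pop r6=0xc6, sp=0xec
epilogue: pop r4=0x1c, sp=0xed
epilogue: pop r2=0xb0, sp=0xee
epilogue: pop r1=0x2e, sp=0xef
prologue pushed ['r1', 'r2', 'r4', 'r6'] at ['0xee', '0xed', '0xec', '0xeb']

MEM = 0x2e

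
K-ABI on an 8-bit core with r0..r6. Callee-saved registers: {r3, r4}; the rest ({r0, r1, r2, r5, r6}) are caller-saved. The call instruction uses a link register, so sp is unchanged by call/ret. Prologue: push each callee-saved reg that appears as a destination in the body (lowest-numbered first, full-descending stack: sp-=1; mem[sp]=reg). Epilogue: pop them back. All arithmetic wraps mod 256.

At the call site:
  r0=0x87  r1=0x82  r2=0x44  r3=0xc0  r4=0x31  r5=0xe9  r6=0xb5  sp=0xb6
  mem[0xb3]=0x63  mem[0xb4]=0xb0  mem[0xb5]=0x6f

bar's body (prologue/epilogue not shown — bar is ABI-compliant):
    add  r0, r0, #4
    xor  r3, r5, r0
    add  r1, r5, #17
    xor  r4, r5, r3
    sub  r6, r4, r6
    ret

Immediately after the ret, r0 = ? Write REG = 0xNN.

REG = 0x8b

prologue: push r3 -> mem[0xb5]=0xc0, sp=0xb5
prologue: push r4 -> mem[0xb4]=0x31, sp=0xb4
body[0] add  r0, r0, #4 -> r0=0x8b
body[1] xor  r3, r5, r0 -> r3=0x62
body[2] add  r1, r5, #17 -> r1=0xfa
body[3] xor  r4, r5, r3 -> r4=0x8b
body[4] sub  r6, r4, r6 -> r6=0xd6
epilogue: pop r4=0x31, sp=0xb5
epilogue: pop r3=0xc0, sp=0xb6
r0 is caller-saved -> body value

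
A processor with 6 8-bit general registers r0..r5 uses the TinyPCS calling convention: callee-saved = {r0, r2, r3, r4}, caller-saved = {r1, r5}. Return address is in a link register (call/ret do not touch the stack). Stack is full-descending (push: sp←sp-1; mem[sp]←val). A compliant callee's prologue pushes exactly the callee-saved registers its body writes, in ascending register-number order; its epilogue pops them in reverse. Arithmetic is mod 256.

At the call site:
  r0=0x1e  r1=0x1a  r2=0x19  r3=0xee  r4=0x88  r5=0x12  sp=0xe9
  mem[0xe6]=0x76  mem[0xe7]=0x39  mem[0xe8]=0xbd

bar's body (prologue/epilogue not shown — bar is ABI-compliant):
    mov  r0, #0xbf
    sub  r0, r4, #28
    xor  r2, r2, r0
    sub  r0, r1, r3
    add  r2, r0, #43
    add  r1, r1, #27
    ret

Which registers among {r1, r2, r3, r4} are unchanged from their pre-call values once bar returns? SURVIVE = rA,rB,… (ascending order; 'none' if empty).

SURVIVE = r2,r3,r4

prologue: push r0 -> mem[0xe8]=0x1e, sp=0xe8
prologue: push r2 -> mem[0xe7]=0x19, sp=0xe7
body[0] mov  r0, #0xbf -> r0=0xbf
body[1] sub  r0, r4, #28 -> r0=0x6c
body[2] xor  r2, r2, r0 -> r2=0x75
body[3] sub  r0, r1, r3 -> r0=0x2c
body[4] add  r2, r0, #43 -> r2=0x57
body[5] add  r1, r1, #27 -> r1=0x35
epilogue: pop r2=0x19, sp=0xe8
epilogue: pop r0=0x1e, sp=0xe9
r1: caller-saved, written=True
r2: callee-saved, written=True
r3: callee-saved, written=False
r4: callee-saved, written=False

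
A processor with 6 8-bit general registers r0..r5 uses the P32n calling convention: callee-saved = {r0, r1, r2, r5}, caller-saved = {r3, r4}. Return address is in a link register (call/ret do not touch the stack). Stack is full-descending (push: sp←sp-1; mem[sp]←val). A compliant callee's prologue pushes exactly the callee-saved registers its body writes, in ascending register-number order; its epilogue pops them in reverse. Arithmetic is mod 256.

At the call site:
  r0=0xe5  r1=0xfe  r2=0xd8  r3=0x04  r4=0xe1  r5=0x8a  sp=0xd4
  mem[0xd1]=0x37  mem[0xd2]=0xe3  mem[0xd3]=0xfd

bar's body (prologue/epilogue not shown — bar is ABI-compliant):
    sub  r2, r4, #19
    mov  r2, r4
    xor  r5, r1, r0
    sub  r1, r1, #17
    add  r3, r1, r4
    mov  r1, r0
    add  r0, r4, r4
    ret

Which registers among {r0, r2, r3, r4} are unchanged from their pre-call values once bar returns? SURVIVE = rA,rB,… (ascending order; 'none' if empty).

SURVIVE = r0,r2,r4

prologue: push r0 -> mem[0xd3]=0xe5, sp=0xd3
prologue: push r1 -> mem[0xd2]=0xfe, sp=0xd2
prologue: push r2 -> mem[0xd1]=0xd8, sp=0xd1
prologue: push r5 -> mem[0xd0]=0x8a, sp=0xd0
body[0] sub  r2, r4, #19 -> r2=0xce
body[1] mov  r2, r4 -> r2=0xe1
body[2] xor  r5, r1, r0 -> r5=0x1b
body[3] sub  r1, r1, #17 -> r1=0xed
body[4] add  r3, r1, r4 -> r3=0xce
body[5] mov  r1, r0 -> r1=0xe5
body[6] add  r0, r4, r4 -> r0=0xc2
epilogue: pop r5=0x8a, sp=0xd1
epilogue: pop r2=0xd8, sp=0xd2
epilogue: pop r1=0xfe, sp=0xd3
epilogue: pop r0=0xe5, sp=0xd4
r0: callee-saved, written=True
r2: callee-saved, written=True
r3: caller-saved, written=True
r4: caller-saved, written=False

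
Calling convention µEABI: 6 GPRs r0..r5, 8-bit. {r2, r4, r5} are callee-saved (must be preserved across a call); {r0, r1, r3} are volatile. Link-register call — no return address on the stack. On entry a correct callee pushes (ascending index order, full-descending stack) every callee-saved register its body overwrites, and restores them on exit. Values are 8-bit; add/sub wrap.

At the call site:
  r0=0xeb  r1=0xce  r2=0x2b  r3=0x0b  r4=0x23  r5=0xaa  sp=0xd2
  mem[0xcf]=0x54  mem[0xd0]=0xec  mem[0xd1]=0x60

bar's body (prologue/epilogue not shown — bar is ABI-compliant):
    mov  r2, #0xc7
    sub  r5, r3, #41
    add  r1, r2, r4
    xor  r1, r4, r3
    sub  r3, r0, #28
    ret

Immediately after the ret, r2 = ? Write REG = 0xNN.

prologue: push r2 -> mem[0xd1]=0x2b, sp=0xd1
prologue: push r5 -> mem[0xd0]=0xaa, sp=0xd0
body[0] mov  r2, #0xc7 -> r2=0xc7
body[1] sub  r5, r3, #41 -> r5=0xe2
body[2] add  r1, r2, r4 -> r1=0xea
body[3] xor  r1, r4, r3 -> r1=0x28
body[4] sub  r3, r0, #28 -> r3=0xcf
epilogue: pop r5=0xaa, sp=0xd1
epilogue: pop r2=0x2b, sp=0xd2
r2 is callee-saved -> restored

REG = 0x2b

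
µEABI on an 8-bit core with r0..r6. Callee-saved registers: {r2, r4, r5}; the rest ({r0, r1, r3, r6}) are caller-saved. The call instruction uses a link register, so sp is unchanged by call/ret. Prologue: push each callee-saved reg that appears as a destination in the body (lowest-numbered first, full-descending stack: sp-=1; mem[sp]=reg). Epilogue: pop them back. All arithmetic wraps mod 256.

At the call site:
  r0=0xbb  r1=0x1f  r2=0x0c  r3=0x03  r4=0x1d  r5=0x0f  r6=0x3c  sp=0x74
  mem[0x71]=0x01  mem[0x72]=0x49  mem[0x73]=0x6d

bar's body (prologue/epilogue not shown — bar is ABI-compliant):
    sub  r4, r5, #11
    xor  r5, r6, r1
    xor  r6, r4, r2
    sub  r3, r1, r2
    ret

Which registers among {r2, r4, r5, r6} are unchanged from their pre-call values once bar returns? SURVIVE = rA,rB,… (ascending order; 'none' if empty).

SURVIVE = r2,r4,r5

prologue: push r4 → mem[0x73]=0x1d, sp=0x73
prologue: push r5 → mem[0x72]=0x0f, sp=0x72
body[0] sub  r4, r5, #11 → r4=0x04
body[1] xor  r5, r6, r1 → r5=0x23
body[2] xor  r6, r4, r2 → r6=0x08
body[3] sub  r3, r1, r2 → r3=0x13
epilogue: pop r5=0x0f, sp=0x73
epilogue: pop r4=0x1d, sp=0x74
r2: callee-saved, written=False
r4: callee-saved, written=True
r5: callee-saved, written=True
r6: caller-saved, written=True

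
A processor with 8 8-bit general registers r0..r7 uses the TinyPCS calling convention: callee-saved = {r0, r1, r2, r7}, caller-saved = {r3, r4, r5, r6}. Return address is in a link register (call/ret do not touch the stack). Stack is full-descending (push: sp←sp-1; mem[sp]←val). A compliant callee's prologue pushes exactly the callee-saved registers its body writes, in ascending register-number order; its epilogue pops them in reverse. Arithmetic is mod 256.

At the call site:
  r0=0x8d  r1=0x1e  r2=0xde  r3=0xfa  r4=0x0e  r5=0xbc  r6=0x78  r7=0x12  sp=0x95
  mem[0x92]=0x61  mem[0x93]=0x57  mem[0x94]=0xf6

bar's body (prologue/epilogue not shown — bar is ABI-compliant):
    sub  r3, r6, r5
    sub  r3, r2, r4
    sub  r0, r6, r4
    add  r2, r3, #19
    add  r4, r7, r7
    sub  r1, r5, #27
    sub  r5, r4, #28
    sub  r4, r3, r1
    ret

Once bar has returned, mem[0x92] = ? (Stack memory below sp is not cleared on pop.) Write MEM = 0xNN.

MEM = 0xde

prologue: push r0 -> mem[0x94]=0x8d, sp=0x94
prologue: push r1 -> mem[0x93]=0x1e, sp=0x93
prologue: push r2 -> mem[0x92]=0xde, sp=0x92
body[0] sub  r3, r6, r5 -> r3=0xbc
body[1] sub  r3, r2, r4 -> r3=0xd0
body[2] sub  r0, r6, r4 -> r0=0x6a
body[3] add  r2, r3, #19 -> r2=0xe3
body[4] add  r4, r7, r7 -> r4=0x24
body[5] sub  r1, r5, #27 -> r1=0xa1
body[6] sub  r5, r4, #28 -> r5=0x08
body[7] sub  r4, r3, r1 -> r4=0x2f
epilogue: pop r2=0xde, sp=0x93
epilogue: pop r1=0x1e, sp=0x94
epilogue: pop r0=0x8d, sp=0x95
prologue pushed ['r0', 'r1', 'r2'] at ['0x94', '0x93', '0x92']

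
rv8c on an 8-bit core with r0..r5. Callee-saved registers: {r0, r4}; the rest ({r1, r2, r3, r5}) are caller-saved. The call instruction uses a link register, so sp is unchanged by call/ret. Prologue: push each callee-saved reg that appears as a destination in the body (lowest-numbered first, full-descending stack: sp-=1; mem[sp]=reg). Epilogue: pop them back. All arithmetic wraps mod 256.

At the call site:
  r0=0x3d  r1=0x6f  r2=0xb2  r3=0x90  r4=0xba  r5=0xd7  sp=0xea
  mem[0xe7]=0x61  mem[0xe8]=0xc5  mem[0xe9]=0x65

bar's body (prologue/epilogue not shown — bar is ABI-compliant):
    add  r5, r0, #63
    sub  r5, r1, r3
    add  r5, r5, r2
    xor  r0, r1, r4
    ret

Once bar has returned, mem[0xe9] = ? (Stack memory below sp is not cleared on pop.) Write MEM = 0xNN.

prologue: push r0 → mem[0xe9]=0x3d, sp=0xe9
body[0] add  r5, r0, #63 → r5=0x7c
body[1] sub  r5, r1, r3 → r5=0xdf
body[2] add  r5, r5, r2 → r5=0x91
body[3] xor  r0, r1, r4 → r0=0xd5
epilogue: pop r0=0x3d, sp=0xea
prologue pushed ['r0'] at ['0xe9']

MEM = 0x3d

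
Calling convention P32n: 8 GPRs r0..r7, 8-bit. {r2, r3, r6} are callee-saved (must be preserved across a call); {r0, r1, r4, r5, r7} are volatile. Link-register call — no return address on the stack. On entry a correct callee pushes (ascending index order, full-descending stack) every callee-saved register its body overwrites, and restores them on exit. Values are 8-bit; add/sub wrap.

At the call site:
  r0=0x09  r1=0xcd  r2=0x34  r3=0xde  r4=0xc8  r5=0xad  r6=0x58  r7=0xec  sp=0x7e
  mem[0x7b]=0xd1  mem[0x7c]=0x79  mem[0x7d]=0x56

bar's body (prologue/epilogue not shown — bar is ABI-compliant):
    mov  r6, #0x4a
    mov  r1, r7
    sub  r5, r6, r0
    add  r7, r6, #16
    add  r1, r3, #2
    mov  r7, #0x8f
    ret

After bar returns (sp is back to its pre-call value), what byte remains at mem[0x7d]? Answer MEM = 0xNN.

MEM = 0x58

prologue: push r6 → mem[0x7d]=0x58, sp=0x7d
body[0] mov  r6, #0x4a → r6=0x4a
body[1] mov  r1, r7 → r1=0xec
body[2] sub  r5, r6, r0 → r5=0x41
body[3] add  r7, r6, #16 → r7=0x5a
body[4] add  r1, r3, #2 → r1=0xe0
body[5] mov  r7, #0x8f → r7=0x8f
epilogue: pop r6=0x58, sp=0x7e
prologue pushed ['r6'] at ['0x7d']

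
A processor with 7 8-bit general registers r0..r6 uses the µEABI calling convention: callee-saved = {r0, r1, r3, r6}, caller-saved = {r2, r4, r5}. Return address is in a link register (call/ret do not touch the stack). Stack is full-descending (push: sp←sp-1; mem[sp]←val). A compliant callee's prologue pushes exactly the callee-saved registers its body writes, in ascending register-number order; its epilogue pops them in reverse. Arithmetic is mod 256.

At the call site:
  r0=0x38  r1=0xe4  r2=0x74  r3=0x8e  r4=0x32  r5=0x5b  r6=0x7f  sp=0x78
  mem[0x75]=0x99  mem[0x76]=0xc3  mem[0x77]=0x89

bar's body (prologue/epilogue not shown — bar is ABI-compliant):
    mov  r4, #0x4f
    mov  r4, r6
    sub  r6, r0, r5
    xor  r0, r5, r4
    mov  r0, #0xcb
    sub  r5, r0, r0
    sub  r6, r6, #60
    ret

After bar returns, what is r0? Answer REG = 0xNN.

prologue: push r0 -> mem[0x77]=0x38, sp=0x77
prologue: push r6 -> mem[0x76]=0x7f, sp=0x76
body[0] mov  r4, #0x4f -> r4=0x4f
body[1] mov  r4, r6 -> r4=0x7f
body[2] sub  r6, r0, r5 -> r6=0xdd
body[3] xor  r0, r5, r4 -> r0=0x24
body[4] mov  r0, #0xcb -> r0=0xcb
body[5] sub  r5, r0, r0 -> r5=0x00
body[6] sub  r6, r6, #60 -> r6=0xa1
epilogue: pop r6=0x7f, sp=0x77
epilogue: pop r0=0x38, sp=0x78
r0 is callee-saved -> restored

REG = 0x38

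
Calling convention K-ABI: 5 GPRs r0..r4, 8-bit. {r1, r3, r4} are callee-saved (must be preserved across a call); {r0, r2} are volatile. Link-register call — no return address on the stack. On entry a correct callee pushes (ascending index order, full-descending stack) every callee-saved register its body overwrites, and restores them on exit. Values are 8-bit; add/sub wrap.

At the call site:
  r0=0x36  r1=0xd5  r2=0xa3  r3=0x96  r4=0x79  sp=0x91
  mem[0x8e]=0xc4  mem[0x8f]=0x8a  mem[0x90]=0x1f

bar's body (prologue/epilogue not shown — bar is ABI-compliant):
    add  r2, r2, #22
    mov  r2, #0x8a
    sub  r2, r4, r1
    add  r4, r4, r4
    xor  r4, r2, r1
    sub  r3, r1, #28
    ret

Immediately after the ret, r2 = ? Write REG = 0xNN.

prologue: push r3 → mem[0x90]=0x96, sp=0x90
prologue: push r4 → mem[0x8f]=0x79, sp=0x8f
body[0] add  r2, r2, #22 → r2=0xb9
body[1] mov  r2, #0x8a → r2=0x8a
body[2] sub  r2, r4, r1 → r2=0xa4
body[3] add  r4, r4, r4 → r4=0xf2
body[4] xor  r4, r2, r1 → r4=0x71
body[5] sub  r3, r1, #28 → r3=0xb9
epilogue: pop r4=0x79, sp=0x90
epilogue: pop r3=0x96, sp=0x91
r2 is caller-saved → body value

REG = 0xa4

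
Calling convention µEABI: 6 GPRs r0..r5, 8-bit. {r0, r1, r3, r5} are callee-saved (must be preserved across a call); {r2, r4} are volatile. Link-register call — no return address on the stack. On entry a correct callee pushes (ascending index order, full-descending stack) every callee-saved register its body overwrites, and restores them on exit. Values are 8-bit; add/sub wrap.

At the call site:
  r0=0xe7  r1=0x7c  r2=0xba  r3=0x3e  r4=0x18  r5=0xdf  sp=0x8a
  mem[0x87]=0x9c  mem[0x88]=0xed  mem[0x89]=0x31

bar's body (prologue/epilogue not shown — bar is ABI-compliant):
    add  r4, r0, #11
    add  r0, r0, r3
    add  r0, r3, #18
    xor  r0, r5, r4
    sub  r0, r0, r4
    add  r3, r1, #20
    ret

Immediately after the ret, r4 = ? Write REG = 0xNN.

prologue: push r0 → mem[0x89]=0xe7, sp=0x89
prologue: push r3 → mem[0x88]=0x3e, sp=0x88
body[0] add  r4, r0, #11 → r4=0xf2
body[1] add  r0, r0, r3 → r0=0x25
body[2] add  r0, r3, #18 → r0=0x50
body[3] xor  r0, r5, r4 → r0=0x2d
body[4] sub  r0, r0, r4 → r0=0x3b
body[5] add  r3, r1, #20 → r3=0x90
epilogue: pop r3=0x3e, sp=0x89
epilogue: pop r0=0xe7, sp=0x8a
r4 is caller-saved → body value

REG = 0xf2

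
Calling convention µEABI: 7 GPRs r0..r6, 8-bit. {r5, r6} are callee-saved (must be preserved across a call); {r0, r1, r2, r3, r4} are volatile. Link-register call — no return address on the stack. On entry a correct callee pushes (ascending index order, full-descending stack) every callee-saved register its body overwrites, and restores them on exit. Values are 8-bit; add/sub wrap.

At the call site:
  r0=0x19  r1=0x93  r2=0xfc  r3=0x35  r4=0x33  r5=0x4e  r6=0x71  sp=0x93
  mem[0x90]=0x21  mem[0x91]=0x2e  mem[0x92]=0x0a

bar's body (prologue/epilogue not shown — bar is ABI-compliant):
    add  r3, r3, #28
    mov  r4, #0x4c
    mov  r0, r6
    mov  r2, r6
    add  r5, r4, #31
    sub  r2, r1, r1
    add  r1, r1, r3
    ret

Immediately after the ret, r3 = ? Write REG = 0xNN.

prologue: push r5 → mem[0x92]=0x4e, sp=0x92
body[0] add  r3, r3, #28 → r3=0x51
body[1] mov  r4, #0x4c → r4=0x4c
body[2] mov  r0, r6 → r0=0x71
body[3] mov  r2, r6 → r2=0x71
body[4] add  r5, r4, #31 → r5=0x6b
body[5] sub  r2, r1, r1 → r2=0x00
body[6] add  r1, r1, r3 → r1=0xe4
epilogue: pop r5=0x4e, sp=0x93
r3 is caller-saved → body value

REG = 0x51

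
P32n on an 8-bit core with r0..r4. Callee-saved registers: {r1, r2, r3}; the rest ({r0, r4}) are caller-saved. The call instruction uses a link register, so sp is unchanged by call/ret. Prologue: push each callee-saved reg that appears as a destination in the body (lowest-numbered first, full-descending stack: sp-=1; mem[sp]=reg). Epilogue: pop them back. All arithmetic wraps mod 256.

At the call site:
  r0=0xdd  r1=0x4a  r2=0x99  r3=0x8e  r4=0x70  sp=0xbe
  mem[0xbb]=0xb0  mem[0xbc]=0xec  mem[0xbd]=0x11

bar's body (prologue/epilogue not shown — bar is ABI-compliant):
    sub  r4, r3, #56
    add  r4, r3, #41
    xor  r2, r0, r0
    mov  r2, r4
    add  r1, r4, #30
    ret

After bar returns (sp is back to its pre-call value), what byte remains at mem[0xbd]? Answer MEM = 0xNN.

MEM = 0x4a

prologue: push r1 -> mem[0xbd]=0x4a, sp=0xbd
prologue: push r2 -> mem[0xbc]=0x99, sp=0xbc
body[0] sub  r4, r3, #56 -> r4=0x56
body[1] add  r4, r3, #41 -> r4=0xb7
body[2] xor  r2, r0, r0 -> r2=0x00
body[3] mov  r2, r4 -> r2=0xb7
body[4] add  r1, r4, #30 -> r1=0xd5
epilogue: pop r2=0x99, sp=0xbd
epilogue: pop r1=0x4a, sp=0xbe
prologue pushed ['r1', 'r2'] at ['0xbd', '0xbc']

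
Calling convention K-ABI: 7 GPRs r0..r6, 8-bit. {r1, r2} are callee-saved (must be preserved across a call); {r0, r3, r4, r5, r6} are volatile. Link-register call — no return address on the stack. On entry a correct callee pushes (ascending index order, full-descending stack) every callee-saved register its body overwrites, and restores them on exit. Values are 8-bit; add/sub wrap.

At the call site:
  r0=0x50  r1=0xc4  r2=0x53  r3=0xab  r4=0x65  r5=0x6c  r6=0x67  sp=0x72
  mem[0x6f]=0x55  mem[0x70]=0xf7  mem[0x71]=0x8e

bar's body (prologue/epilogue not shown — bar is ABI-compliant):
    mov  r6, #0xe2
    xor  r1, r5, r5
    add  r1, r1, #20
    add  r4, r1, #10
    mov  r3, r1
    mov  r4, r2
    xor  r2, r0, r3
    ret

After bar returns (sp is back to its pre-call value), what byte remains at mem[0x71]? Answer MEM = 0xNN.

MEM = 0xc4

prologue: push r1 → mem[0x71]=0xc4, sp=0x71
prologue: push r2 → mem[0x70]=0x53, sp=0x70
body[0] mov  r6, #0xe2 → r6=0xe2
body[1] xor  r1, r5, r5 → r1=0x00
body[2] add  r1, r1, #20 → r1=0x14
body[3] add  r4, r1, #10 → r4=0x1e
body[4] mov  r3, r1 → r3=0x14
body[5] mov  r4, r2 → r4=0x53
body[6] xor  r2, r0, r3 → r2=0x44
epilogue: pop r2=0x53, sp=0x71
epilogue: pop r1=0xc4, sp=0x72
prologue pushed ['r1', 'r2'] at ['0x71', '0x70']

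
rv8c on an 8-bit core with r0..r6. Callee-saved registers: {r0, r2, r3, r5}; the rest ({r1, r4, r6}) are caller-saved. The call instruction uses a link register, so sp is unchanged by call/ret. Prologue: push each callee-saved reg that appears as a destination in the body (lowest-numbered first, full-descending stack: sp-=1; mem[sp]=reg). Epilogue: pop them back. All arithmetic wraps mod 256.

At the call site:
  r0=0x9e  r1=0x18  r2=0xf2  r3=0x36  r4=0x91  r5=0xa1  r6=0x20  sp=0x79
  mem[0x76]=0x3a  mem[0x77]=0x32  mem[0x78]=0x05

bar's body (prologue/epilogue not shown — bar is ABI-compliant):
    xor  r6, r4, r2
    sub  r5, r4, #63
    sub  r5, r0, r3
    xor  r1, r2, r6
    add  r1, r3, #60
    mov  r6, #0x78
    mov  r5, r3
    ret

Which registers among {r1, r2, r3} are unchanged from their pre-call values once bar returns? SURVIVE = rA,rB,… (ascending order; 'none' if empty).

SURVIVE = r2,r3

prologue: push r5 → mem[0x78]=0xa1, sp=0x78
body[0] xor  r6, r4, r2 → r6=0x63
body[1] sub  r5, r4, #63 → r5=0x52
body[2] sub  r5, r0, r3 → r5=0x68
body[3] xor  r1, r2, r6 → r1=0x91
body[4] add  r1, r3, #60 → r1=0x72
body[5] mov  r6, #0x78 → r6=0x78
body[6] mov  r5, r3 → r5=0x36
epilogue: pop r5=0xa1, sp=0x79
r1: caller-saved, written=True
r2: callee-saved, written=False
r3: callee-saved, written=False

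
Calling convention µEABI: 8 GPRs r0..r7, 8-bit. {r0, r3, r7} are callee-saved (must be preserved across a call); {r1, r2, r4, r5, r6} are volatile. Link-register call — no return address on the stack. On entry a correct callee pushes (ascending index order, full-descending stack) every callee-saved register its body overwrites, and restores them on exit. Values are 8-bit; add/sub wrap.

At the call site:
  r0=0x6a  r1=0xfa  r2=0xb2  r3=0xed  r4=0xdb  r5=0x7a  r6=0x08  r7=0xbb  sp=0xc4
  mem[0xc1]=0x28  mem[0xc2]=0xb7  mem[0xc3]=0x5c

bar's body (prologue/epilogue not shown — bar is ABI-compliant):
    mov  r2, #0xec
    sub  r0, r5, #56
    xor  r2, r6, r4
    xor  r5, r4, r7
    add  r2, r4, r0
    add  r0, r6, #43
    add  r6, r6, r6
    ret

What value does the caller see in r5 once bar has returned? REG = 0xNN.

REG = 0x60

prologue: push r0 -> mem[0xc3]=0x6a, sp=0xc3
body[0] mov  r2, #0xec -> r2=0xec
body[1] sub  r0, r5, #56 -> r0=0x42
body[2] xor  r2, r6, r4 -> r2=0xd3
body[3] xor  r5, r4, r7 -> r5=0x60
body[4] add  r2, r4, r0 -> r2=0x1d
body[5] add  r0, r6, #43 -> r0=0x33
body[6] add  r6, r6, r6 -> r6=0x10
epilogue: pop r0=0x6a, sp=0xc4
r5 is caller-saved -> body value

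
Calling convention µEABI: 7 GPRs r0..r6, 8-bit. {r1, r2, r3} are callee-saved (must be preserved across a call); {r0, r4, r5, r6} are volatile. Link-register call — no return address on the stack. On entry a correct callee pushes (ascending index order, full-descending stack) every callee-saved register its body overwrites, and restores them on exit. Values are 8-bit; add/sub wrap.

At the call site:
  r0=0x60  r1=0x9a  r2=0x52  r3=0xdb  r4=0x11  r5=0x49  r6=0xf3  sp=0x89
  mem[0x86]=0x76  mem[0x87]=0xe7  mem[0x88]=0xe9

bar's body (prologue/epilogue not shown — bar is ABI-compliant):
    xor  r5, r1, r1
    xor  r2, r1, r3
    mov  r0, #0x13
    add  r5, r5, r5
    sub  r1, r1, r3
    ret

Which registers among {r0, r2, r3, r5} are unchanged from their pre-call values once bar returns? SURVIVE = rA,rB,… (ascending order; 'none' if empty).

SURVIVE = r2,r3

prologue: push r1 -> mem[0x88]=0x9a, sp=0x88
prologue: push r2 -> mem[0x87]=0x52, sp=0x87
body[0] xor  r5, r1, r1 -> r5=0x00
body[1] xor  r2, r1, r3 -> r2=0x41
body[2] mov  r0, #0x13 -> r0=0x13
body[3] add  r5, r5, r5 -> r5=0x00
body[4] sub  r1, r1, r3 -> r1=0xbf
epilogue: pop r2=0x52, sp=0x88
epilogue: pop r1=0x9a, sp=0x89
r0: caller-saved, written=True
r2: callee-saved, written=True
r3: callee-saved, written=False
r5: caller-saved, written=True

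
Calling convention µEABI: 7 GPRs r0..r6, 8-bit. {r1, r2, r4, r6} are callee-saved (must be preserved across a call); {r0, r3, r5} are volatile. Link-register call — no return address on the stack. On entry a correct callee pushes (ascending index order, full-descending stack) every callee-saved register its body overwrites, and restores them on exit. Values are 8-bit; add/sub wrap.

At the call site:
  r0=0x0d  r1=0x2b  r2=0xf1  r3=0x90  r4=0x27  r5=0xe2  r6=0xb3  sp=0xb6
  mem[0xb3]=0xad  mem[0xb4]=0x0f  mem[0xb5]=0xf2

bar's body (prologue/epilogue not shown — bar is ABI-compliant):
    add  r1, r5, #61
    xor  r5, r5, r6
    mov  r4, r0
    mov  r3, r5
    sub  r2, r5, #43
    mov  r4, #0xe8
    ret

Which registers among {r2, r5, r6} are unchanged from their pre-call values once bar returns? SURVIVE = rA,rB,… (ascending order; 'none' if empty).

prologue: push r1 -> mem[0xb5]=0x2b, sp=0xb5
prologue: push r2 -> mem[0xb4]=0xf1, sp=0xb4
prologue: push r4 -> mem[0xb3]=0x27, sp=0xb3
body[0] add  r1, r5, #61 -> r1=0x1f
body[1] xor  r5, r5, r6 -> r5=0x51
body[2] mov  r4, r0 -> r4=0x0d
body[3] mov  r3, r5 -> r3=0x51
body[4] sub  r2, r5, #43 -> r2=0x26
body[5] mov  r4, #0xe8 -> r4=0xe8
epilogue: pop r4=0x27, sp=0xb4
epilogue: pop r2=0xf1, sp=0xb5
epilogue: pop r1=0x2b, sp=0xb6
r2: callee-saved, written=True
r5: caller-saved, written=True
r6: callee-saved, written=False

SURVIVE = r2,r6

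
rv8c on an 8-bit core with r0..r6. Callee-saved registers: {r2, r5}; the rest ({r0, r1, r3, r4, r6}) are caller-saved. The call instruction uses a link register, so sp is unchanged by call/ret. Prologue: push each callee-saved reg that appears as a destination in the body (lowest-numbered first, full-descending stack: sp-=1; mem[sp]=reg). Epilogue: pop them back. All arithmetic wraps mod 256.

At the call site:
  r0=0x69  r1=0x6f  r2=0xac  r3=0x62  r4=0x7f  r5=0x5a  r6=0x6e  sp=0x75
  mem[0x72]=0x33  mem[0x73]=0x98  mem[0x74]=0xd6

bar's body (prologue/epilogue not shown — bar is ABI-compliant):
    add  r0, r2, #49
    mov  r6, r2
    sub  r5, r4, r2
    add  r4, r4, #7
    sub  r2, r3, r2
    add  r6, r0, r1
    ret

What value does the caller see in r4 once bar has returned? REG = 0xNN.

REG = 0x86

prologue: push r2 -> mem[0x74]=0xac, sp=0x74
prologue: push r5 -> mem[0x73]=0x5a, sp=0x73
body[0] add  r0, r2, #49 -> r0=0xdd
body[1] mov  r6, r2 -> r6=0xac
body[2] sub  r5, r4, r2 -> r5=0xd3
body[3] add  r4, r4, #7 -> r4=0x86
body[4] sub  r2, r3, r2 -> r2=0xb6
body[5] add  r6, r0, r1 -> r6=0x4c
epilogue: pop r5=0x5a, sp=0x74
epilogue: pop r2=0xac, sp=0x75
r4 is caller-saved -> body value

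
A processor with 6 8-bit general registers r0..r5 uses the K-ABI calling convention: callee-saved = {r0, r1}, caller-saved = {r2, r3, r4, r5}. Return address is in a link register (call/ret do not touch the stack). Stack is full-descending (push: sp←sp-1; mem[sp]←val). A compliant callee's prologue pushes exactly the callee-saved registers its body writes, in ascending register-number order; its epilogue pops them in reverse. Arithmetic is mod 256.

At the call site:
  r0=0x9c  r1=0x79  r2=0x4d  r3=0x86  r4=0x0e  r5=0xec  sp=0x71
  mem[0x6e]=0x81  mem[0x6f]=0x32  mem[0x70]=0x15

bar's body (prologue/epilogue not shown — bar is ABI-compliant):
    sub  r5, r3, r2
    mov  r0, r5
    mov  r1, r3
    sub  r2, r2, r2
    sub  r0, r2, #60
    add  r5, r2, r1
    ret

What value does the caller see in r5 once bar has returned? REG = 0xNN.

REG = 0x86

prologue: push r0 → mem[0x70]=0x9c, sp=0x70
prologue: push r1 → mem[0x6f]=0x79, sp=0x6f
body[0] sub  r5, r3, r2 → r5=0x39
body[1] mov  r0, r5 → r0=0x39
body[2] mov  r1, r3 → r1=0x86
body[3] sub  r2, r2, r2 → r2=0x00
body[4] sub  r0, r2, #60 → r0=0xc4
body[5] add  r5, r2, r1 → r5=0x86
epilogue: pop r1=0x79, sp=0x70
epilogue: pop r0=0x9c, sp=0x71
r5 is caller-saved → body value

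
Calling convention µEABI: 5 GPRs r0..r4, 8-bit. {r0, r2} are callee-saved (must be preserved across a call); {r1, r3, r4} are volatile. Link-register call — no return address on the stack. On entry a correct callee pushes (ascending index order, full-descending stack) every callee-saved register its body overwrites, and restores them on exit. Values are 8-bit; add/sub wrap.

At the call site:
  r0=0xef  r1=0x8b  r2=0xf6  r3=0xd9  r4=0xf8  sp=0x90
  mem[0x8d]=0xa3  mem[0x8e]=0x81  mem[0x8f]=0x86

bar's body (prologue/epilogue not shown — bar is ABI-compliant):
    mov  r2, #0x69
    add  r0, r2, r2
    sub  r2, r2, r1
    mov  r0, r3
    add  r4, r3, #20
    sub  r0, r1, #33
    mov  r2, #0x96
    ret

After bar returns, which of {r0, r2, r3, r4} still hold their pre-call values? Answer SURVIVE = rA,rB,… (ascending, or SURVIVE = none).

SURVIVE = r0,r2,r3

prologue: push r0 → mem[0x8f]=0xef, sp=0x8f
prologue: push r2 → mem[0x8e]=0xf6, sp=0x8e
body[0] mov  r2, #0x69 → r2=0x69
body[1] add  r0, r2, r2 → r0=0xd2
body[2] sub  r2, r2, r1 → r2=0xde
body[3] mov  r0, r3 → r0=0xd9
body[4] add  r4, r3, #20 → r4=0xed
body[5] sub  r0, r1, #33 → r0=0x6a
body[6] mov  r2, #0x96 → r2=0x96
epilogue: pop r2=0xf6, sp=0x8f
epilogue: pop r0=0xef, sp=0x90
r0: callee-saved, written=True
r2: callee-saved, written=True
r3: caller-saved, written=False
r4: caller-saved, written=True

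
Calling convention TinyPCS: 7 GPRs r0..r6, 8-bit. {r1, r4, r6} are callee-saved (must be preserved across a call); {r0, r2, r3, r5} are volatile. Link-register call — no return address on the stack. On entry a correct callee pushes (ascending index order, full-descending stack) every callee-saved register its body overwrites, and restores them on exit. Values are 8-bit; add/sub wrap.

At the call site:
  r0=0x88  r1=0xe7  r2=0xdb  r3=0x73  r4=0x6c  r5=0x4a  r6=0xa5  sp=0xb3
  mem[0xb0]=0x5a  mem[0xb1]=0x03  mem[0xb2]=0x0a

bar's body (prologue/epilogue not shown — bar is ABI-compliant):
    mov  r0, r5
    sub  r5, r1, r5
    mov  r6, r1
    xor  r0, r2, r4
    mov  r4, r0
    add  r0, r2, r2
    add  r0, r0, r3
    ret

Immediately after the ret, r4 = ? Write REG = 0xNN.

REG = 0x6c

prologue: push r4 -> mem[0xb2]=0x6c, sp=0xb2
prologue: push r6 -> mem[0xb1]=0xa5, sp=0xb1
body[0] mov  r0, r5 -> r0=0x4a
body[1] sub  r5, r1, r5 -> r5=0x9d
body[2] mov  r6, r1 -> r6=0xe7
body[3] xor  r0, r2, r4 -> r0=0xb7
body[4] mov  r4, r0 -> r4=0xb7
body[5] add  r0, r2, r2 -> r0=0xb6
body[6] add  r0, r0, r3 -> r0=0x29
epilogue: pop r6=0xa5, sp=0xb2
epilogue: pop r4=0x6c, sp=0xb3
r4 is callee-saved -> restored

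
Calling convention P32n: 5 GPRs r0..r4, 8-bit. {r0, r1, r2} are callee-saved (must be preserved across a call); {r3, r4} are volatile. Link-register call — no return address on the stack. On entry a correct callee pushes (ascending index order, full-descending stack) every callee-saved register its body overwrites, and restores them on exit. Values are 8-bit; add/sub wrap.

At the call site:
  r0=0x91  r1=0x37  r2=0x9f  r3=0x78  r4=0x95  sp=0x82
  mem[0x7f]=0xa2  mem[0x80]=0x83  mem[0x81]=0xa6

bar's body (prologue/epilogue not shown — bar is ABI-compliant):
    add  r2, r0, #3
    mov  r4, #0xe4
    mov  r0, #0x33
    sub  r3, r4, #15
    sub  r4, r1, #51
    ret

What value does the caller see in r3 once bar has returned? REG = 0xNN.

REG = 0xd5

prologue: push r0 → mem[0x81]=0x91, sp=0x81
prologue: push r2 → mem[0x80]=0x9f, sp=0x80
body[0] add  r2, r0, #3 → r2=0x94
body[1] mov  r4, #0xe4 → r4=0xe4
body[2] mov  r0, #0x33 → r0=0x33
body[3] sub  r3, r4, #15 → r3=0xd5
body[4] sub  r4, r1, #51 → r4=0x04
epilogue: pop r2=0x9f, sp=0x81
epilogue: pop r0=0x91, sp=0x82
r3 is caller-saved → body value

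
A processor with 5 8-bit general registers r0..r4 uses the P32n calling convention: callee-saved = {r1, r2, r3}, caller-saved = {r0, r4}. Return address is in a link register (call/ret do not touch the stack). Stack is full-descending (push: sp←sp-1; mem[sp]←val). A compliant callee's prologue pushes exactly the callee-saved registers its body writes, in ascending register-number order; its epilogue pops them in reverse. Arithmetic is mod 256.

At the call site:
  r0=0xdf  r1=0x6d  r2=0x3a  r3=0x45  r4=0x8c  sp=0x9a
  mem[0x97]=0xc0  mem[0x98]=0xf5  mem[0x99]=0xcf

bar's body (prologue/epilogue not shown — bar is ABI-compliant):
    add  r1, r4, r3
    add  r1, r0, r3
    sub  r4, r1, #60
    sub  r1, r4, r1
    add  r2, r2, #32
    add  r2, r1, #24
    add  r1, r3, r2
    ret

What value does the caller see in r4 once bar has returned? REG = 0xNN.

prologue: push r1 → mem[0x99]=0x6d, sp=0x99
prologue: push r2 → mem[0x98]=0x3a, sp=0x98
body[0] add  r1, r4, r3 → r1=0xd1
body[1] add  r1, r0, r3 → r1=0x24
body[2] sub  r4, r1, #60 → r4=0xe8
body[3] sub  r1, r4, r1 → r1=0xc4
body[4] add  r2, r2, #32 → r2=0x5a
body[5] add  r2, r1, #24 → r2=0xdc
body[6] add  r1, r3, r2 → r1=0x21
epilogue: pop r2=0x3a, sp=0x99
epilogue: pop r1=0x6d, sp=0x9a
r4 is caller-saved → body value

REG = 0xe8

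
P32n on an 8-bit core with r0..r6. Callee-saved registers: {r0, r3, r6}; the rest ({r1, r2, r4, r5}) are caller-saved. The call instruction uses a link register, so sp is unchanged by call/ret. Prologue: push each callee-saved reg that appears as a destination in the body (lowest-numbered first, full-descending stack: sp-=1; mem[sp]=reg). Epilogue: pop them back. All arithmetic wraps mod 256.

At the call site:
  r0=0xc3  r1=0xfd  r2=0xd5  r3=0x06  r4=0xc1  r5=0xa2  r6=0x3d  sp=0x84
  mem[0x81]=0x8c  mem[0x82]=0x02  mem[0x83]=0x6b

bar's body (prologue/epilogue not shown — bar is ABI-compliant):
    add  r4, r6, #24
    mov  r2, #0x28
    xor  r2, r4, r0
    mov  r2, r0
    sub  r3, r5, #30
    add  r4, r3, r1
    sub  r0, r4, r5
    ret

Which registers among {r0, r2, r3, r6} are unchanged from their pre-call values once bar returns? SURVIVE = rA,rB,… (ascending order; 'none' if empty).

prologue: push r0 -> mem[0x83]=0xc3, sp=0x83
prologue: push r3 -> mem[0x82]=0x06, sp=0x82
body[0] add  r4, r6, #24 -> r4=0x55
body[1] mov  r2, #0x28 -> r2=0x28
body[2] xor  r2, r4, r0 -> r2=0x96
body[3] mov  r2, r0 -> r2=0xc3
body[4] sub  r3, r5, #30 -> r3=0x84
body[5] add  r4, r3, r1 -> r4=0x81
body[6] sub  r0, r4, r5 -> r0=0xdf
epilogue: pop r3=0x06, sp=0x83
epilogue: pop r0=0xc3, sp=0x84
r0: callee-saved, written=True
r2: caller-saved, written=True
r3: callee-saved, written=True
r6: callee-saved, written=False

SURVIVE = r0,r3,r6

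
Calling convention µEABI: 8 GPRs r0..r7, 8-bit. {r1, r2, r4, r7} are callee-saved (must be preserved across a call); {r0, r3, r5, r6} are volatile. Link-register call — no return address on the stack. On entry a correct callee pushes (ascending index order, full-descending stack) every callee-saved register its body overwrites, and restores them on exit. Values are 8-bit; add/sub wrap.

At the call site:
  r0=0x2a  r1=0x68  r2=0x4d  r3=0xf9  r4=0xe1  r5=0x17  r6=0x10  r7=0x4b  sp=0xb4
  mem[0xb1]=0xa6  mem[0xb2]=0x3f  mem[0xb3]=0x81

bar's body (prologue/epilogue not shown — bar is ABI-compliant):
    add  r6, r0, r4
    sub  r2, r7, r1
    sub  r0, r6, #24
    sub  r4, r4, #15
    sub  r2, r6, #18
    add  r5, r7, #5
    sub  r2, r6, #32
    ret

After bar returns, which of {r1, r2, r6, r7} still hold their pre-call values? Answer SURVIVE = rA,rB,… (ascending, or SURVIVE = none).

SURVIVE = r1,r2,r7

prologue: push r2 → mem[0xb3]=0x4d, sp=0xb3
prologue: push r4 → mem[0xb2]=0xe1, sp=0xb2
body[0] add  r6, r0, r4 → r6=0x0b
body[1] sub  r2, r7, r1 → r2=0xe3
body[2] sub  r0, r6, #24 → r0=0xf3
body[3] sub  r4, r4, #15 → r4=0xd2
body[4] sub  r2, r6, #18 → r2=0xf9
body[5] add  r5, r7, #5 → r5=0x50
body[6] sub  r2, r6, #32 → r2=0xeb
epilogue: pop r4=0xe1, sp=0xb3
epilogue: pop r2=0x4d, sp=0xb4
r1: callee-saved, written=False
r2: callee-saved, written=True
r6: caller-saved, written=True
r7: callee-saved, written=False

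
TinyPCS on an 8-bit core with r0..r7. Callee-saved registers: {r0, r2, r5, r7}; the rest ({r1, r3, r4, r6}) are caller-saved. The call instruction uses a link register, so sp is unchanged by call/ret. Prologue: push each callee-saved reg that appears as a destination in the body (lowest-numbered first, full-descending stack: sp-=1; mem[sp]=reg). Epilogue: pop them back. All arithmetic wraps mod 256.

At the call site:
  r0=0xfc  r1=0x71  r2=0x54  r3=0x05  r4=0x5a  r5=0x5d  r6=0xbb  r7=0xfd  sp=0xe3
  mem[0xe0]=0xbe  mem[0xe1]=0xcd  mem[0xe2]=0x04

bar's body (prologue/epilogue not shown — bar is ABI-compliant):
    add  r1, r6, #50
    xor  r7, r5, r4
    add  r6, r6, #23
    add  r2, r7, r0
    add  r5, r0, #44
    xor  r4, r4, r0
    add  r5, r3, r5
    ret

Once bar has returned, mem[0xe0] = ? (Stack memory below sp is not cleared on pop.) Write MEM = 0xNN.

MEM = 0xfd

prologue: push r2 → mem[0xe2]=0x54, sp=0xe2
prologue: push r5 → mem[0xe1]=0x5d, sp=0xe1
prologue: push r7 → mem[0xe0]=0xfd, sp=0xe0
body[0] add  r1, r6, #50 → r1=0xed
body[1] xor  r7, r5, r4 → r7=0x07
body[2] add  r6, r6, #23 → r6=0xd2
body[3] add  r2, r7, r0 → r2=0x03
body[4] add  r5, r0, #44 → r5=0x28
body[5] xor  r4, r4, r0 → r4=0xa6
body[6] add  r5, r3, r5 → r5=0x2d
epilogue: pop r7=0xfd, sp=0xe1
epilogue: pop r5=0x5d, sp=0xe2
epilogue: pop r2=0x54, sp=0xe3
prologue pushed ['r2', 'r5', 'r7'] at ['0xe2', '0xe1', '0xe0']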